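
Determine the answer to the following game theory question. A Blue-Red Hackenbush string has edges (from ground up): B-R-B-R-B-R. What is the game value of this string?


Edges (from ground): B-R-B-R-B-R
By Berlekamp's sign-expansion rule, a Blue-Red Hackenbush stalk has the value of the surreal number whose sign sequence is the edge sequence with B -> + and R -> -.
Sign sequence: +-+-+-
Trace the sign expansion in the surreal number tree, starting from 0:
Edge 1: B (sign +) -> bounds (0, +inf), value = 1
Edge 2: R (sign -) -> bounds (0, 1), value = 1/2
Edge 3: B (sign +) -> bounds (1/2, 1), value = 3/4
Edge 4: R (sign -) -> bounds (1/2, 3/4), value = 5/8
Edge 5: B (sign +) -> bounds (5/8, 3/4), value = 11/16
Edge 6: R (sign -) -> bounds (5/8, 11/16), value = 21/32
Game value = 21/32

21/32


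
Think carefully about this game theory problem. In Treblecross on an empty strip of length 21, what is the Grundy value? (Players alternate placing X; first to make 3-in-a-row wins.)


Treblecross: place X on empty cells; 3-in-a-row wins.
Playing within two cells of an existing X lets the opponent win at once, so sensible play treats the cells i-2..i+2 around each X as dead. The player left with no safe cell loses, so this is a normal-play take-away game on strips of safe cells.
Placing X at cell i (0-indexed) of a strip of k safe cells leaves independent strips of sizes max(0, i-2) and max(0, k-i-3). Hence G(k) = mex{ G(max(0,i-2)) XOR G(max(0,k-i-3)) : 0 <= i < k }, with G(0) = 0.
G(1): splits (0,0):0^0=0 -> mex({0}) = 1
G(2): splits (0,0):0^0=0 -> mex({0}) = 1
G(3): splits (0,0):0^0=0 -> mex({0}) = 1
G(4): splits (0,1):0^1=1 (0,0):0^0=0 -> mex({0, 1}) = 2
G(5): splits (0,2):0^1=1 (0,1):0^1=1 (0,0):0^0=0 -> mex({0, 1}) = 2
G(6) = mex({1}) = 0
G(7) = mex({0, 1, 2}) = 3
G(8) = mex({0, 1, 2}) = 3
G(9) = mex({0, 2}) = 1
G(10) = mex({0, 2, 3}) = 1
G(11) = mex({0, 3}) = 1
G(12) = mex({1, 3}) = 0
G(13) = mex({0, 1, 2, 3}) = 4
G(14) = mex({0, 1, 2}) = 3
G(15) = mex({0, 1, 2}) = 3
G(16) = mex({0, 1, 2, 4}) = 3
G(17) = mex({0, 1, 3, 4}) = 2
G(18) = mex({0, 1, 3, 4}) = 2
G(19) = mex({0, 1, 3, 5}) = 2
G(20) = mex({0, 1, 2, 3, 5}) = 4
G(21) = mex({0, 1, 2, 3, 5}) = 4
Therefore G(21) = 4.

4


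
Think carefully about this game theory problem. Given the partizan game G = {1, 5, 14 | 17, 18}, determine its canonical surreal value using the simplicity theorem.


Left options: {1, 5, 14}, max = 14
Right options: {17, 18}, min = 17
All options are numbers and max(Left) < min(Right), so by the simplicity theorem the value is the simplest (earliest-born) number strictly between 14 and 17.
Integers 15 through 16 all lie strictly between 14 and 17.
Among integers, the simplest (lowest birthday = smallest |n|; 0 is born on day 0, +-n on day n) is 15.
No non-integer in the interval can be simpler: if x is a non-integer in the interval, then floor(x) or ceil(x) also lies in the interval (the interval contains an integer), and both are proper prefixes of x's sign expansion, i.e. born earlier. So the game value is 15.
Game value = 15

15


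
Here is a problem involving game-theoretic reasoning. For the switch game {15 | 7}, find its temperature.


The game is {15 | 7}, a switch {a | b} with numbers a > b.
Cooling {a | b} by t gives {a - t | b + t}, which stops being hot when a - t = b + t, i.e. at t = (a - b)/2. So the temperature of a switch is (a - b)/2.
Temperature = (Left option - Right option) / 2
= (15 - (7)) / 2
= 8 / 2
= 4

4


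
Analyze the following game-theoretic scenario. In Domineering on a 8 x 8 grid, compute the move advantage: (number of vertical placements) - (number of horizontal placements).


Board is 8 x 8 (rows x cols).
Left (vertical) placements: (rows-1) * cols = 7 * 8 = 56
Right (horizontal) placements: rows * (cols-1) = 8 * 7 = 56
Advantage = Left - Right = 56 - 56 = 0

0


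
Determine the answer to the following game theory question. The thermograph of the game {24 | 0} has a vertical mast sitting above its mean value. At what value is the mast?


Game = {24 | 0}, a switch {a | b} with numbers a > b.
Its thermograph has left wall a - t and right wall b + t, which meet at t = (a - b)/2, where both equal (a + b)/2. So the mast (mean value) is at (a + b)/2.
Mean = (24 + (0))/2 = 24/2 = 12

12


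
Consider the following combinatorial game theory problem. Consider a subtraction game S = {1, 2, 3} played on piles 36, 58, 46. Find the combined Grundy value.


Subtraction set: {1, 2, 3}
For this subtraction set, G(n) = n mod 4 (period = max + 1 = 4).
Pile 1 (size 36): G(36) = 36 mod 4 = 0
Pile 2 (size 58): G(58) = 58 mod 4 = 2
Pile 3 (size 46): G(46) = 46 mod 4 = 2
Total Grundy value = XOR of all: 0 XOR 2 XOR 2 = 0

0


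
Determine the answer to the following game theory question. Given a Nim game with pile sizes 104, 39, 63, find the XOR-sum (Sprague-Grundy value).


We need the XOR (exclusive or) of all pile sizes.
After XOR-ing pile 1 (size 104): 0 XOR 104 = 104
After XOR-ing pile 2 (size 39): 104 XOR 39 = 79
After XOR-ing pile 3 (size 63): 79 XOR 63 = 112
The Nim-value of this position is 112.

112


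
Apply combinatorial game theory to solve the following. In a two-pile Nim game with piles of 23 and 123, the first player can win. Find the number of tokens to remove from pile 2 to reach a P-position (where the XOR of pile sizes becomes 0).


Piles: 23 and 123
Current XOR: 23 XOR 123 = 108 (non-zero, so this is an N-position).
To make the XOR zero, we need to find a move that balances the piles.
For pile 2 (size 123): target = 123 XOR 108 = 23
We reduce pile 2 from 123 to 23.
Tokens removed: 123 - 23 = 100
Verification: 23 XOR 23 = 0

100


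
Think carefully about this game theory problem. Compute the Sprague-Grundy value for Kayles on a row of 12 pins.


Kayles: a move removes 1 or 2 adjacent pins from a contiguous row.
Removing pins from a row of k leaves two independent rows (a, b) with a + b = k - 1 (one pin) or a + b = k - 2 (two pins); an end removal gives a = 0.
By Sprague-Grundy, G(k) = mex{ G(a) XOR G(b) } over all these splits. G(0) = 0.
G(1): splits (0,0):0^0=0 -> mex({0}) = 1
G(2): splits (0,1):0^1=1 (0,0):0^0=0 -> mex({0, 1}) = 2
G(3): splits (0,2):0^2=2 (1,1):1^1=0 (0,1):0^1=1 -> mex({0, 1, 2}) = 3
G(4): splits (0,3):0^3=3 (1,2):1^2=3 (0,2):0^2=2 (1,1):1^1=0 -> mex({0, 2, 3}) = 1
G(5): splits (0,4):0^1=1 (1,3):1^3=2 (2,2):2^2=0 (0,3):0^3=3 (1,2):1^2=3 -> mex({0, 1, 2, 3}) = 4
G(6) = mex({0, 1, 2, 4}) = 3
G(7) = mex({0, 1, 3, 4, 5}) = 2
G(8) = mex({0, 2, 3, 5, 6}) = 1
G(9) = mex({0, 1, 2, 3, 6, 7}) = 4
G(10) = mex({0, 1, 3, 4, 5, 7}) = 2
G(11) = mex({0, 1, 2, 3, 4, 5}) = 6
G(12) = mex({0, 1, 2, 3, 5, 6, 7}) = 4
Therefore G(12) = 4.

4


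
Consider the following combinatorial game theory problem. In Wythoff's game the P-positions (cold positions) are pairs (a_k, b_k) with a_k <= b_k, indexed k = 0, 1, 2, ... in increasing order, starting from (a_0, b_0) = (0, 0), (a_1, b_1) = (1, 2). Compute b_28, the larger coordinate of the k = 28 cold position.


By Wythoff's theorem, a_k = floor(k * phi) and b_k = floor(k * phi^2) = a_k + k, where phi = (1 + sqrt(5))/2 is the golden ratio.
phi = (1 + sqrt(5))/2 = 1.618034
phi^2 = phi + 1 = 2.618034
k = 28
k * phi^2 = 28 * 2.618034 = 73.304952
b_28 = floor(k * phi^2) = 73 (check: a_28 + k = 45 + 28 = 73)

73


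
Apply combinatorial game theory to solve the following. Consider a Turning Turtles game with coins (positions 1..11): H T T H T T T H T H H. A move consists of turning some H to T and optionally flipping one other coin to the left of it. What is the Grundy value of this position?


Coins: H T T H T T T H T H H
Key fact: a single head at position k behaves exactly like a Nim heap of size k (turning it to T and optionally flipping a coin at j < k corresponds to moving the heap from k to j, or to 0), and heads combine as a disjunctive sum (two heads at the same place would cancel, matching j XOR j = 0). So the Nim-value is the XOR of the 1-indexed positions of the heads.
Face-up positions (1-indexed): [1, 4, 8, 10, 11]
XOR 0 with 1: 0 XOR 1 = 1
XOR 1 with 4: 1 XOR 4 = 5
XOR 5 with 8: 5 XOR 8 = 13
XOR 13 with 10: 13 XOR 10 = 7
XOR 7 with 11: 7 XOR 11 = 12
Nim-value = 12

12


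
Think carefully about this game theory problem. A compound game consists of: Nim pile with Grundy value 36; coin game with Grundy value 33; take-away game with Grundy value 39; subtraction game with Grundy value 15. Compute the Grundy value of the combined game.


By the Sprague-Grundy theorem, the Grundy value of a sum of games is the XOR of individual Grundy values.
Nim pile: Grundy value = 36. Running XOR: 0 XOR 36 = 36
coin game: Grundy value = 33. Running XOR: 36 XOR 33 = 5
take-away game: Grundy value = 39. Running XOR: 5 XOR 39 = 34
subtraction game: Grundy value = 15. Running XOR: 34 XOR 15 = 45
The combined Grundy value is 45.

45


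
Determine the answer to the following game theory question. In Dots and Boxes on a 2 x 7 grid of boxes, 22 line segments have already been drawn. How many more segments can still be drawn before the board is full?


Grid: 2 x 7 boxes, i.e. 3 rows and 8 columns of dots.
Horizontal edges: (rows + 1) * cols = 3 * 7 = 21
Vertical edges: rows * (cols + 1) = 2 * 8 = 16
Total edges: 21 + 16 = 37
Edges drawn: 22
Remaining: 37 - 22 = 15

15


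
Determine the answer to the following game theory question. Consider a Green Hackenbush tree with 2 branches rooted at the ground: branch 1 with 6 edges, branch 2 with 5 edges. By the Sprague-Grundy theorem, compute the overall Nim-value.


The tree has 2 branches from the ground vertex.
In Green Hackenbush, the Nim-value of a simple path of length k is k.
Branch 1: length 6, Nim-value = 6
Branch 2: length 5, Nim-value = 5
Total Nim-value = XOR of all branch values:
0 XOR 6 = 6
6 XOR 5 = 3
Nim-value of the tree = 3

3


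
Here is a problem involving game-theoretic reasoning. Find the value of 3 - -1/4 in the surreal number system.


x = 3, y = -1/4
Converting to common denominator: 4
x = 12/4, y = -1/4
x - y = 3 - -1/4 = 13/4

13/4


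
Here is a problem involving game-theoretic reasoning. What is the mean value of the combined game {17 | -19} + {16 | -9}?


G1 = {17 | -19}, G2 = {16 | -9}
Each is a switch {a | b} with numbers a > b; its mean value is (a + b)/2, and mean value is additive over game sums: m(G1 + G2) = m(G1) + m(G2).
Mean of G1 = (17 + (-19))/2 = -2/2 = -1
Mean of G2 = (16 + (-9))/2 = 7/2 = 7/2
Mean of G1 + G2 = -1 + 7/2 = 5/2

5/2


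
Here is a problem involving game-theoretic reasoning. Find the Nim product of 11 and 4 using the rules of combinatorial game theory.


Nim multiplication is bilinear over XOR: (u XOR v) * w = (u*w) XOR (v*w).
So we split each operand into its bit components and XOR the pairwise Nim products.
11 = 1 + 2 + 8 (as XOR of powers of 2).
4 = 4 (as XOR of powers of 2).
Using the standard Nim-product table on single bits:
  2*2 = 3,   2*4 = 8,   2*8 = 12,
  4*4 = 6,   4*8 = 11,  8*8 = 13,
and  1*x = x (identity), k*l = l*k (commutative).
Pairwise Nim products:
  1 * 4 = 4
  2 * 4 = 8
  8 * 4 = 11
XOR them: 4 XOR 8 XOR 11 = 7.
Result: 11 * 4 = 7 (in Nim).

7


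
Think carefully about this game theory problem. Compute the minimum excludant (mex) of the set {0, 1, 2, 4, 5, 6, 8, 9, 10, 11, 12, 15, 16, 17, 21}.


Set = {0, 1, 2, 4, 5, 6, 8, 9, 10, 11, 12, 15, 16, 17, 21}
0 is in the set.
1 is in the set.
2 is in the set.
3 is NOT in the set. This is the mex.
mex = 3

3


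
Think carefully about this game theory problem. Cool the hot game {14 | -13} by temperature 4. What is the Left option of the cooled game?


Original game: {14 | -13} (a switch {a | b} with a > b).
Cooling by t (for t below the temperature (a - b)/2 = 27/2) taxes each move by t: {a | b} cooled by t is {a - t | b + t}.
Cooling amount: t = 4
Cooled Left option: 14 - 4 = 10
Cooled Right option: -13 + 4 = -9
Cooled game: {10 | -9}
Left option = 10

10


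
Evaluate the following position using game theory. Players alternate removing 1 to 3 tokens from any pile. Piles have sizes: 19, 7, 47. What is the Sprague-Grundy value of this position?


Subtraction set: {1, 2, 3}
For this subtraction set, G(n) = n mod 4 (period = max + 1 = 4).
Pile 1 (size 19): G(19) = 19 mod 4 = 3
Pile 2 (size 7): G(7) = 7 mod 4 = 3
Pile 3 (size 47): G(47) = 47 mod 4 = 3
Total Grundy value = XOR of all: 3 XOR 3 XOR 3 = 3

3


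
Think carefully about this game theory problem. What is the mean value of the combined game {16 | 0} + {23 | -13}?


G1 = {16 | 0}, G2 = {23 | -13}
Each is a switch {a | b} with numbers a > b; its mean value is (a + b)/2, and mean value is additive over game sums: m(G1 + G2) = m(G1) + m(G2).
Mean of G1 = (16 + (0))/2 = 16/2 = 8
Mean of G2 = (23 + (-13))/2 = 10/2 = 5
Mean of G1 + G2 = 8 + 5 = 13

13


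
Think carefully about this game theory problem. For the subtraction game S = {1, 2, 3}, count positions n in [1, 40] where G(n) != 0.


Subtraction set S = {1, 2, 3}, so G(n) = n mod 4.
G(n) = 0 when n is a multiple of 4.
Multiples of 4 in [1, 40]: 10
N-positions (nonzero Grundy) = 40 - 10 = 30

30


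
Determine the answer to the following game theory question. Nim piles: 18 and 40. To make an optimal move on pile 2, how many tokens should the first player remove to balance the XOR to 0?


Piles: 18 and 40
Current XOR: 18 XOR 40 = 58 (non-zero, so this is an N-position).
To make the XOR zero, we need to find a move that balances the piles.
For pile 2 (size 40): target = 40 XOR 58 = 18
We reduce pile 2 from 40 to 18.
Tokens removed: 40 - 18 = 22
Verification: 18 XOR 18 = 0

22


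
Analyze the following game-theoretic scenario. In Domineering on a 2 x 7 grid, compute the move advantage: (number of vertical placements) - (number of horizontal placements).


Board is 2 x 7 (rows x cols).
Left (vertical) placements: (rows-1) * cols = 1 * 7 = 7
Right (horizontal) placements: rows * (cols-1) = 2 * 6 = 12
Advantage = Left - Right = 7 - 12 = -5

-5


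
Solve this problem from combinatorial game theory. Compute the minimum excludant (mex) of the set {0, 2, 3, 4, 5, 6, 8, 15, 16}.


Set = {0, 2, 3, 4, 5, 6, 8, 15, 16}
0 is in the set.
1 is NOT in the set. This is the mex.
mex = 1

1


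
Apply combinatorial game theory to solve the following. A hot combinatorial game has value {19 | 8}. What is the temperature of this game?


The game is {19 | 8}, a switch {a | b} with numbers a > b.
Cooling {a | b} by t gives {a - t | b + t}, which stops being hot when a - t = b + t, i.e. at t = (a - b)/2. So the temperature of a switch is (a - b)/2.
Temperature = (Left option - Right option) / 2
= (19 - (8)) / 2
= 11 / 2
= 11/2

11/2


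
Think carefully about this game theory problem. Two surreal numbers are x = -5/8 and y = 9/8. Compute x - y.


x = -5/8, y = 9/8
Converting to common denominator: 8
x = -5/8, y = 9/8
x - y = -5/8 - 9/8 = -7/4

-7/4


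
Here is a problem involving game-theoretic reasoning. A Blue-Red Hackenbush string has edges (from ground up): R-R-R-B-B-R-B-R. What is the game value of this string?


Edges (from ground): R-R-R-B-B-R-B-R
By Berlekamp's sign-expansion rule, a Blue-Red Hackenbush stalk has the value of the surreal number whose sign sequence is the edge sequence with B -> + and R -> -.
Sign sequence: ---++-+-
Trace the sign expansion in the surreal number tree, starting from 0:
Edge 1: R (sign -) -> bounds (-inf, 0), value = -1
Edge 2: R (sign -) -> bounds (-inf, -1), value = -2
Edge 3: R (sign -) -> bounds (-inf, -2), value = -3
Edge 4: B (sign +) -> bounds (-3, -2), value = -5/2
Edge 5: B (sign +) -> bounds (-5/2, -2), value = -9/4
Edge 6: R (sign -) -> bounds (-5/2, -9/4), value = -19/8
Edge 7: B (sign +) -> bounds (-19/8, -9/4), value = -37/16
Edge 8: R (sign -) -> bounds (-19/8, -37/16), value = -75/32
Game value = -75/32

-75/32


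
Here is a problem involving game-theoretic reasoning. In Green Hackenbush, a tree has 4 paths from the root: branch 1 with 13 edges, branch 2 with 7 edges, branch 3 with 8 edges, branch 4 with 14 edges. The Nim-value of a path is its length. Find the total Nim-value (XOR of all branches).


The tree has 4 branches from the ground vertex.
In Green Hackenbush, the Nim-value of a simple path of length k is k.
Branch 1: length 13, Nim-value = 13
Branch 2: length 7, Nim-value = 7
Branch 3: length 8, Nim-value = 8
Branch 4: length 14, Nim-value = 14
Total Nim-value = XOR of all branch values:
0 XOR 13 = 13
13 XOR 7 = 10
10 XOR 8 = 2
2 XOR 14 = 12
Nim-value of the tree = 12

12


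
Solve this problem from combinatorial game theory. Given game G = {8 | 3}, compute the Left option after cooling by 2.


Original game: {8 | 3} (a switch {a | b} with a > b).
Cooling by t (for t below the temperature (a - b)/2 = 5/2) taxes each move by t: {a | b} cooled by t is {a - t | b + t}.
Cooling amount: t = 2
Cooled Left option: 8 - 2 = 6
Cooled Right option: 3 + 2 = 5
Cooled game: {6 | 5}
Left option = 6

6


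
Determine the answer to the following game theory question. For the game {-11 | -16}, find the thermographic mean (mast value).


Game = {-11 | -16}, a switch {a | b} with numbers a > b.
Its thermograph has left wall a - t and right wall b + t, which meet at t = (a - b)/2, where both equal (a + b)/2. So the mast (mean value) is at (a + b)/2.
Mean = (-11 + (-16))/2 = -27/2 = -27/2

-27/2


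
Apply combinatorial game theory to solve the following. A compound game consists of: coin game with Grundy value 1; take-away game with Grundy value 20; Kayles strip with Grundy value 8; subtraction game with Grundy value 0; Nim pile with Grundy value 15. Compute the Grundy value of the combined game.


By the Sprague-Grundy theorem, the Grundy value of a sum of games is the XOR of individual Grundy values.
coin game: Grundy value = 1. Running XOR: 0 XOR 1 = 1
take-away game: Grundy value = 20. Running XOR: 1 XOR 20 = 21
Kayles strip: Grundy value = 8. Running XOR: 21 XOR 8 = 29
subtraction game: Grundy value = 0. Running XOR: 29 XOR 0 = 29
Nim pile: Grundy value = 15. Running XOR: 29 XOR 15 = 18
The combined Grundy value is 18.

18


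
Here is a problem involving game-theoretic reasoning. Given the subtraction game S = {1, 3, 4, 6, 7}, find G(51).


The subtraction set is S = {1, 3, 4, 6, 7}.
G(k) = mex{ G(k - s) : s in S, s <= k }. We compute iteratively: G(0) = 0.
G(1) = mex({0}) = 1
G(2) = mex({1}) = 0
G(3) = mex({0}) = 1
G(4) = mex({0, 1}) = 2
G(5) = mex({0, 1, 2}) = 3
G(6) = mex({0, 1, 3}) = 2
G(7) = mex({0, 1, 2}) = 3
G(8) = mex({0, 1, 2, 3}) = 4
G(9) = mex({0, 1, 2, 3, 4}) = 5
G(10) = mex({1, 2, 3, 5}) = 0
G(11) = mex({0, 2, 3, 4}) = 1
G(12) = mex({1, 2, 3, 4, 5}) = 0
G(13) = mex({0, 2, 3, 5}) = 1
G(14) = mex({0, 1, 3, 4}) = 2
G(15) = mex({0, 1, 2, 4, 5}) = 3
G(16) = mex({0, 1, 3, 5}) = 2
Observe that G(10)..G(16) = 0, 1, 0, 1, 2, 3, 2 repeats G(0)..G(6) = 0, 1, 0, 1, 2, 3, 2.
For k >= max(S) = 7, G(k) is determined by the previous 7 values G(k-7)..G(k-1); a window of 7 consecutive values has recurred shifted by 10, so by induction G(k + 10) = G(k) for all k >= 0: the sequence is periodic from the start with period 10.
One period: G(0..9) = 0, 1, 0, 1, 2, 3, 2, 3, 4, 5.
51 mod 10 = 1, so G(51) = G(1) = 1.

1


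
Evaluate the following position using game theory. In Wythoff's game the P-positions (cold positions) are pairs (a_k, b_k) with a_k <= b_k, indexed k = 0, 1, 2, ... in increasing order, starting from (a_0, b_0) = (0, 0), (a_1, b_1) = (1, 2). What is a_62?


By Wythoff's theorem, a_k = floor(k * phi) and b_k = floor(k * phi^2) = a_k + k, where phi = (1 + sqrt(5))/2 is the golden ratio.
phi = (1 + sqrt(5))/2 = 1.618034
k = 62
k * phi = 62 * 1.618034 = 100.318107
a_62 = floor(k * phi) = 100

100


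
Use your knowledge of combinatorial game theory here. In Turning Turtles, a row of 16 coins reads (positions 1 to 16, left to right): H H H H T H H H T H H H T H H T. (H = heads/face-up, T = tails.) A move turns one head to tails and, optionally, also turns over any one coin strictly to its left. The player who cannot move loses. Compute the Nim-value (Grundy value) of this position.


Coins: H H H H T H H H T H H H T H H T
Key fact: a single head at position k behaves exactly like a Nim heap of size k (turning it to T and optionally flipping a coin at j < k corresponds to moving the heap from k to j, or to 0), and heads combine as a disjunctive sum (two heads at the same place would cancel, matching j XOR j = 0). So the Nim-value is the XOR of the 1-indexed positions of the heads.
Face-up positions (1-indexed): [1, 2, 3, 4, 6, 7, 8, 10, 11, 12, 14, 15]
XOR 0 with 1: 0 XOR 1 = 1
XOR 1 with 2: 1 XOR 2 = 3
XOR 3 with 3: 3 XOR 3 = 0
XOR 0 with 4: 0 XOR 4 = 4
XOR 4 with 6: 4 XOR 6 = 2
XOR 2 with 7: 2 XOR 7 = 5
XOR 5 with 8: 5 XOR 8 = 13
XOR 13 with 10: 13 XOR 10 = 7
XOR 7 with 11: 7 XOR 11 = 12
XOR 12 with 12: 12 XOR 12 = 0
XOR 0 with 14: 0 XOR 14 = 14
XOR 14 with 15: 14 XOR 15 = 1
Nim-value = 1

1


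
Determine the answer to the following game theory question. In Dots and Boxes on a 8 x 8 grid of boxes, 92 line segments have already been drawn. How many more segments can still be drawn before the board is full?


Grid: 8 x 8 boxes, i.e. 9 rows and 9 columns of dots.
Horizontal edges: (rows + 1) * cols = 9 * 8 = 72
Vertical edges: rows * (cols + 1) = 8 * 9 = 72
Total edges: 72 + 72 = 144
Edges drawn: 92
Remaining: 144 - 92 = 52

52


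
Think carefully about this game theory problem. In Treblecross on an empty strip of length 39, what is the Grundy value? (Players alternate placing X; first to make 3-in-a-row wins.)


Treblecross: place X on empty cells; 3-in-a-row wins.
Playing within two cells of an existing X lets the opponent win at once, so sensible play treats the cells i-2..i+2 around each X as dead. The player left with no safe cell loses, so this is a normal-play take-away game on strips of safe cells.
Placing X at cell i (0-indexed) of a strip of k safe cells leaves independent strips of sizes max(0, i-2) and max(0, k-i-3). Hence G(k) = mex{ G(max(0,i-2)) XOR G(max(0,k-i-3)) : 0 <= i < k }, with G(0) = 0.
G(1): splits (0,0):0^0=0 -> mex({0}) = 1
G(2): splits (0,0):0^0=0 -> mex({0}) = 1
G(3): splits (0,0):0^0=0 -> mex({0}) = 1
G(4): splits (0,1):0^1=1 (0,0):0^0=0 -> mex({0, 1}) = 2
G(5): splits (0,2):0^1=1 (0,1):0^1=1 (0,0):0^0=0 -> mex({0, 1}) = 2
G(6) = mex({1}) = 0
G(7) = mex({0, 1, 2}) = 3
G(8) = mex({0, 1, 2}) = 3
G(9) = mex({0, 2}) = 1
G(10) = mex({0, 2, 3}) = 1
G(11) = mex({0, 3}) = 1
G(12) = mex({1, 3}) = 0
G(13) = mex({0, 1, 2, 3}) = 4
G(14) = mex({0, 1, 2}) = 3
G(15) = mex({0, 1, 2}) = 3
G(16) = mex({0, 1, 2, 4}) = 3
G(17) = mex({0, 1, 3, 4}) = 2
G(18) = mex({0, 1, 3, 4}) = 2
G(19) = mex({0, 1, 3, 5}) = 2
G(20) = mex({0, 1, 2, 3, 5}) = 4
G(21) = mex({0, 1, 2, 3, 5}) = 4
G(22) = mex({1, 2, 6}) = 0
G(23) = mex({0, 1, 2, 3, 4, 6}) = 5
G(24) = mex({0, 1, 2, 3, 4}) = 5
G(25) = mex({0, 1, 3, 4, 7}) = 2
G(26) = mex({0, 1, 3, 4, 5, 7}) = 2
G(27) = mex({0, 1, 3, 5}) = 2
G(28) = mex({0, 1, 2, 5}) = 3
G(29) = mex({0, 1, 2, 4, 5, 6}) = 3
G(30) = mex({1, 2, 4, 6}) = 0
G(31) = mex({0, 1, 2, 3, 4, 6}) = 5
G(32) = mex({1, 2, 3, 4, 7}) = 0
G(33) = mex({0, 3, 7}) = 1
G(34) = mex({0, 2, 3, 5, 7}) = 1
G(35) = mex({0, 2, 3, 5, 6}) = 1
G(36) = mex({0, 1, 2, 5, 6}) = 3
G(37) = mex({0, 1, 2, 4, 5, 6}) = 3
G(38) = mex({0, 1, 2, 4}) = 3
G(39) = mex({0, 1, 2, 3, 4, 7}) = 5
Therefore G(39) = 5.

5


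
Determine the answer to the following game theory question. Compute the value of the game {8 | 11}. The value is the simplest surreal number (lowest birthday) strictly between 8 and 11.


Left options: {8}, max = 8
Right options: {11}, min = 11
All options are numbers and max(Left) < min(Right), so by the simplicity theorem the value is the simplest (earliest-born) number strictly between 8 and 11.
Integers 9 through 10 all lie strictly between 8 and 11.
Among integers, the simplest (lowest birthday = smallest |n|; 0 is born on day 0, +-n on day n) is 9.
No non-integer in the interval can be simpler: if x is a non-integer in the interval, then floor(x) or ceil(x) also lies in the interval (the interval contains an integer), and both are proper prefixes of x's sign expansion, i.e. born earlier. So the game value is 9.
Game value = 9

9


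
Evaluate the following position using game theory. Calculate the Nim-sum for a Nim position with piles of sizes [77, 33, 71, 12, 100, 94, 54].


We need the XOR (exclusive or) of all pile sizes.
After XOR-ing pile 1 (size 77): 0 XOR 77 = 77
After XOR-ing pile 2 (size 33): 77 XOR 33 = 108
After XOR-ing pile 3 (size 71): 108 XOR 71 = 43
After XOR-ing pile 4 (size 12): 43 XOR 12 = 39
After XOR-ing pile 5 (size 100): 39 XOR 100 = 67
After XOR-ing pile 6 (size 94): 67 XOR 94 = 29
After XOR-ing pile 7 (size 54): 29 XOR 54 = 43
The Nim-value of this position is 43.

43


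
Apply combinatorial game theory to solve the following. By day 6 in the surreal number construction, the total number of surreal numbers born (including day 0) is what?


Day 0: {|} = 0 is born. Count = 1.
Day n: the number of surreal numbers born by day n is 2^(n+1) - 1.
By day 0: 2^1 - 1 = 1
By day 1: 2^2 - 1 = 3
By day 2: 2^3 - 1 = 7
By day 3: 2^4 - 1 = 15
By day 4: 2^5 - 1 = 31
By day 5: 2^6 - 1 = 63
By day 6: 2^7 - 1 = 127
By day 6: 127 surreal numbers.

127


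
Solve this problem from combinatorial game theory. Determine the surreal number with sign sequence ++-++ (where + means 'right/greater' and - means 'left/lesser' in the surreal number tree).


Sign expansion: ++-++
Rule: track bounds (lo, hi), initially (-inf, +inf). On '+', the current value becomes lo and we move to the simplest number in (value, hi): value + 1 if hi = +inf, otherwise the midpoint (value + hi)/2. On '-', the current value becomes hi and we move to value - 1 if lo = -inf, otherwise the midpoint (lo + value)/2.
Start at 0.
Step 1: sign = +, move right. Bounds: (0, +inf). Value = 1
Step 2: sign = +, move right. Bounds: (1, +inf). Value = 2
Step 3: sign = -, move left. Bounds: (1, 2). Value = 3/2
Step 4: sign = +, move right. Bounds: (3/2, 2). Value = 7/4
Step 5: sign = +, move right. Bounds: (7/4, 2). Value = 15/8
The surreal number with sign expansion ++-++ is 15/8.

15/8


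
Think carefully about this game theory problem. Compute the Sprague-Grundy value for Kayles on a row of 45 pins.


Kayles: a move removes 1 or 2 adjacent pins from a contiguous row.
Removing pins from a row of k leaves two independent rows (a, b) with a + b = k - 1 (one pin) or a + b = k - 2 (two pins); an end removal gives a = 0.
By Sprague-Grundy, G(k) = mex{ G(a) XOR G(b) } over all these splits. G(0) = 0.
G(1): splits (0,0):0^0=0 -> mex({0}) = 1
G(2): splits (0,1):0^1=1 (0,0):0^0=0 -> mex({0, 1}) = 2
G(3): splits (0,2):0^2=2 (1,1):1^1=0 (0,1):0^1=1 -> mex({0, 1, 2}) = 3
G(4): splits (0,3):0^3=3 (1,2):1^2=3 (0,2):0^2=2 (1,1):1^1=0 -> mex({0, 2, 3}) = 1
G(5): splits (0,4):0^1=1 (1,3):1^3=2 (2,2):2^2=0 (0,3):0^3=3 (1,2):1^2=3 -> mex({0, 1, 2, 3}) = 4
G(6) = mex({0, 1, 2, 4}) = 3
G(7) = mex({0, 1, 3, 4, 5}) = 2
G(8) = mex({0, 2, 3, 5, 6}) = 1
G(9) = mex({0, 1, 2, 3, 6, 7}) = 4
G(10) = mex({0, 1, 3, 4, 5, 7}) = 2
G(11) = mex({0, 1, 2, 3, 4, 5}) = 6
G(12) = mex({0, 1, 2, 3, 5, 6, 7}) = 4
G(13) = mex({0, 2, 3, 4, 6, 7}) = 1
G(14) = mex({0, 1, 4, 5, 6, 7}) = 2
G(15) = mex({0, 1, 2, 3, 4, 5, 6}) = 7
G(16) = mex({0, 2, 3, 5, 6, 7}) = 1
G(17) = mex({0, 1, 2, 3, 5, 6, 7}) = 4
G(18) = mex({0, 1, 2, 4, 5, 6}) = 3
G(19) = mex({0, 1, 3, 4, 5, 7}) = 2
G(20) = mex({0, 2, 3, 4, 5, 6, 7}) = 1
G(21) = mex({0, 1, 2, 3, 5, 6, 7}) = 4
G(22) = mex({0, 1, 2, 3, 4, 5, 7}) = 6
G(23) = mex({0, 1, 2, 3, 4, 5, 6}) = 7
G(24) = mex({0, 1, 2, 3, 5, 6, 7}) = 4
G(25) = mex({0, 2, 3, 4, 6, 7}) = 1
G(26) = mex({0, 1, 3, 4, 5, 6, 7}) = 2
G(27) = mex({0, 1, 2, 3, 4, 5, 6, 7}) = 8
G(28) = mex({0, 1, 2, 3, 4, 6, 7, 8}) = 5
G(29) = mex({0, 1, 2, 3, 5, 6, 7, 8, 9}) = 4
G(30) = mex({0, 1, 2, 3, 4, 5, 6, 9, 10}) = 7
G(31) = mex({0, 1, 3, 4, 5, 7, 10, 11}) = 2
G(32) = mex({0, 2, 3, 4, 5, 6, 7, 9, 11}) = 1
G(33) = mex({0, 1, 2, 3, 4, 5, 6, 7, 9, 12}) = 8
G(34) = mex({0, 1, 2, 3, 4, 5, 7, 8, 11, 12}) = 6
G(35) = mex({0, 1, 2, 3, 4, 5, 6, 8, 9, 10, 11}) = 7
G(36) = mex({0, 1, 2, 3, 5, 6, 7, 9, 10}) = 4
G(37) = mex({0, 2, 3, 4, 6, 7, 9, 10, 11, 12}) = 1
G(38) = mex({0, 1, 3, 4, 5, 6, 7, 9, 10, 11, 12}) = 2
G(39) = mex({0, 1, 2, 4, 5, 6, 7, 9, 10, 12, 14}) = 3
G(40) = mex({0, 2, 3, 4, 6, 7, 11, 12, 14}) = 1
G(41) = mex({0, 1, 2, 3, 5, 6, 7, 9, 10, 11, 12}) = 4
G(42) = mex({0, 1, 2, 3, 4, 5, 6, 9, 10}) = 7
G(43) = mex({0, 1, 3, 4, 5, 7, 9, 10, 12, 15}) = 2
G(44) = mex({0, 2, 3, 4, 5, 6, 7, 9, 10, 12, 15}) = 1
G(45) = mex({0, 1, 2, 3, 4, 5, 6, 7, 9, 10, 12, 14}) = 8
Therefore G(45) = 8.

8


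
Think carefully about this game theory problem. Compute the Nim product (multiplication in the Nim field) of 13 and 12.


Nim multiplication is bilinear over XOR: (u XOR v) * w = (u*w) XOR (v*w).
So we split each operand into its bit components and XOR the pairwise Nim products.
13 = 1 + 4 + 8 (as XOR of powers of 2).
12 = 4 + 8 (as XOR of powers of 2).
Using the standard Nim-product table on single bits:
  2*2 = 3,   2*4 = 8,   2*8 = 12,
  4*4 = 6,   4*8 = 11,  8*8 = 13,
and  1*x = x (identity), k*l = l*k (commutative).
Pairwise Nim products:
  1 * 4 = 4
  1 * 8 = 8
  4 * 4 = 6
  4 * 8 = 11
  8 * 4 = 11
  8 * 8 = 13
XOR them: 4 XOR 8 XOR 6 XOR 11 XOR 11 XOR 13 = 7.
Result: 13 * 12 = 7 (in Nim).

7


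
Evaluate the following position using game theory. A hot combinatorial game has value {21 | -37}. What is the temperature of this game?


The game is {21 | -37}, a switch {a | b} with numbers a > b.
Cooling {a | b} by t gives {a - t | b + t}, which stops being hot when a - t = b + t, i.e. at t = (a - b)/2. So the temperature of a switch is (a - b)/2.
Temperature = (Left option - Right option) / 2
= (21 - (-37)) / 2
= 58 / 2
= 29

29


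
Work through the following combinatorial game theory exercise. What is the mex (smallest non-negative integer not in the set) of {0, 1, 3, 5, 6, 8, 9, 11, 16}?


Set = {0, 1, 3, 5, 6, 8, 9, 11, 16}
0 is in the set.
1 is in the set.
2 is NOT in the set. This is the mex.
mex = 2

2


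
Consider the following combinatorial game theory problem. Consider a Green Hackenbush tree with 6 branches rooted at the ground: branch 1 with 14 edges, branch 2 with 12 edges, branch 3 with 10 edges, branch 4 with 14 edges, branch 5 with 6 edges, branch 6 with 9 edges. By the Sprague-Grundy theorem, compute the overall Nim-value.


The tree has 6 branches from the ground vertex.
In Green Hackenbush, the Nim-value of a simple path of length k is k.
Branch 1: length 14, Nim-value = 14
Branch 2: length 12, Nim-value = 12
Branch 3: length 10, Nim-value = 10
Branch 4: length 14, Nim-value = 14
Branch 5: length 6, Nim-value = 6
Branch 6: length 9, Nim-value = 9
Total Nim-value = XOR of all branch values:
0 XOR 14 = 14
14 XOR 12 = 2
2 XOR 10 = 8
8 XOR 14 = 6
6 XOR 6 = 0
0 XOR 9 = 9
Nim-value of the tree = 9

9


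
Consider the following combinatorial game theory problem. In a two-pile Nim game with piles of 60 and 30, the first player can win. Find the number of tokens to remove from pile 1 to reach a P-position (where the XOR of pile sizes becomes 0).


Piles: 60 and 30
Current XOR: 60 XOR 30 = 34 (non-zero, so this is an N-position).
To make the XOR zero, we need to find a move that balances the piles.
For pile 1 (size 60): target = 60 XOR 34 = 30
We reduce pile 1 from 60 to 30.
Tokens removed: 60 - 30 = 30
Verification: 30 XOR 30 = 0

30


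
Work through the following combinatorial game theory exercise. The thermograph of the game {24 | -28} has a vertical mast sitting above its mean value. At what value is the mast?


Game = {24 | -28}, a switch {a | b} with numbers a > b.
Its thermograph has left wall a - t and right wall b + t, which meet at t = (a - b)/2, where both equal (a + b)/2. So the mast (mean value) is at (a + b)/2.
Mean = (24 + (-28))/2 = -4/2 = -2

-2


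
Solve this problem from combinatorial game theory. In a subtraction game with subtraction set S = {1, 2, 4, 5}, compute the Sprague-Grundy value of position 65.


The subtraction set is S = {1, 2, 4, 5}.
G(k) = mex{ G(k - s) : s in S, s <= k }. We compute iteratively: G(0) = 0.
G(1) = mex({0}) = 1
G(2) = mex({0, 1}) = 2
G(3) = mex({1, 2}) = 0
G(4) = mex({0, 2}) = 1
G(5) = mex({0, 1}) = 2
G(6) = mex({1, 2}) = 0
G(7) = mex({0, 2}) = 1
Observe that G(3)..G(7) = 0, 1, 2, 0, 1 repeats G(0)..G(4) = 0, 1, 2, 0, 1.
For k >= max(S) = 5, G(k) is determined by the previous 5 values G(k-5)..G(k-1); a window of 5 consecutive values has recurred shifted by 3, so by induction G(k + 3) = G(k) for all k >= 0: the sequence is periodic from the start with period 3.
One period: G(0..2) = 0, 1, 2.
65 mod 3 = 2, so G(65) = G(2) = 2.

2


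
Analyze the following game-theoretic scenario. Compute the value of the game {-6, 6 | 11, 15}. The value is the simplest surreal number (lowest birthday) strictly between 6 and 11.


Left options: {-6, 6}, max = 6
Right options: {11, 15}, min = 11
All options are numbers and max(Left) < min(Right), so by the simplicity theorem the value is the simplest (earliest-born) number strictly between 6 and 11.
Integers 7 through 10 all lie strictly between 6 and 11.
Among integers, the simplest (lowest birthday = smallest |n|; 0 is born on day 0, +-n on day n) is 7.
No non-integer in the interval can be simpler: if x is a non-integer in the interval, then floor(x) or ceil(x) also lies in the interval (the interval contains an integer), and both are proper prefixes of x's sign expansion, i.e. born earlier. So the game value is 7.
Game value = 7

7


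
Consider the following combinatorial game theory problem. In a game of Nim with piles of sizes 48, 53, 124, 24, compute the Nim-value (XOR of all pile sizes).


We need the XOR (exclusive or) of all pile sizes.
After XOR-ing pile 1 (size 48): 0 XOR 48 = 48
After XOR-ing pile 2 (size 53): 48 XOR 53 = 5
After XOR-ing pile 3 (size 124): 5 XOR 124 = 121
After XOR-ing pile 4 (size 24): 121 XOR 24 = 97
The Nim-value of this position is 97.

97


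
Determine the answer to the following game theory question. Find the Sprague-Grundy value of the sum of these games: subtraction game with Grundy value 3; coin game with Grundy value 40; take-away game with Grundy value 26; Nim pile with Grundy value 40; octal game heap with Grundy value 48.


By the Sprague-Grundy theorem, the Grundy value of a sum of games is the XOR of individual Grundy values.
subtraction game: Grundy value = 3. Running XOR: 0 XOR 3 = 3
coin game: Grundy value = 40. Running XOR: 3 XOR 40 = 43
take-away game: Grundy value = 26. Running XOR: 43 XOR 26 = 49
Nim pile: Grundy value = 40. Running XOR: 49 XOR 40 = 25
octal game heap: Grundy value = 48. Running XOR: 25 XOR 48 = 41
The combined Grundy value is 41.

41


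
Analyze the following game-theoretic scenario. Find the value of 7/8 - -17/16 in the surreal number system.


x = 7/8, y = -17/16
Converting to common denominator: 16
x = 14/16, y = -17/16
x - y = 7/8 - -17/16 = 31/16

31/16


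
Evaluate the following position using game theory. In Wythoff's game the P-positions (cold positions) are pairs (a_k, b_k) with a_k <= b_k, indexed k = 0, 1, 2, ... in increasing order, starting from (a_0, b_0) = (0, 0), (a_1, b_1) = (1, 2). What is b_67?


By Wythoff's theorem, a_k = floor(k * phi) and b_k = floor(k * phi^2) = a_k + k, where phi = (1 + sqrt(5))/2 is the golden ratio.
phi = (1 + sqrt(5))/2 = 1.618034
phi^2 = phi + 1 = 2.618034
k = 67
k * phi^2 = 67 * 2.618034 = 175.408277
b_67 = floor(k * phi^2) = 175 (check: a_67 + k = 108 + 67 = 175)

175


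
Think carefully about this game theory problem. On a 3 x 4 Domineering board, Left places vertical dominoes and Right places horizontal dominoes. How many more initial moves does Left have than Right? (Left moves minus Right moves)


Board is 3 x 4 (rows x cols).
Left (vertical) placements: (rows-1) * cols = 2 * 4 = 8
Right (horizontal) placements: rows * (cols-1) = 3 * 3 = 9
Advantage = Left - Right = 8 - 9 = -1

-1


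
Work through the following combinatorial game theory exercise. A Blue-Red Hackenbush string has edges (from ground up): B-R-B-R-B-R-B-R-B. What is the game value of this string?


Edges (from ground): B-R-B-R-B-R-B-R-B
By Berlekamp's sign-expansion rule, a Blue-Red Hackenbush stalk has the value of the surreal number whose sign sequence is the edge sequence with B -> + and R -> -.
Sign sequence: +-+-+-+-+
Trace the sign expansion in the surreal number tree, starting from 0:
Edge 1: B (sign +) -> bounds (0, +inf), value = 1
Edge 2: R (sign -) -> bounds (0, 1), value = 1/2
Edge 3: B (sign +) -> bounds (1/2, 1), value = 3/4
Edge 4: R (sign -) -> bounds (1/2, 3/4), value = 5/8
Edge 5: B (sign +) -> bounds (5/8, 3/4), value = 11/16
Edge 6: R (sign -) -> bounds (5/8, 11/16), value = 21/32
Edge 7: B (sign +) -> bounds (21/32, 11/16), value = 43/64
Edge 8: R (sign -) -> bounds (21/32, 43/64), value = 85/128
Edge 9: B (sign +) -> bounds (85/128, 43/64), value = 171/256
Game value = 171/256

171/256


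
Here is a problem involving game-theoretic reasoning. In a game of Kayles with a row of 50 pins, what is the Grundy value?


Kayles: a move removes 1 or 2 adjacent pins from a contiguous row.
Removing pins from a row of k leaves two independent rows (a, b) with a + b = k - 1 (one pin) or a + b = k - 2 (two pins); an end removal gives a = 0.
By Sprague-Grundy, G(k) = mex{ G(a) XOR G(b) } over all these splits. G(0) = 0.
G(1): splits (0,0):0^0=0 -> mex({0}) = 1
G(2): splits (0,1):0^1=1 (0,0):0^0=0 -> mex({0, 1}) = 2
G(3): splits (0,2):0^2=2 (1,1):1^1=0 (0,1):0^1=1 -> mex({0, 1, 2}) = 3
G(4): splits (0,3):0^3=3 (1,2):1^2=3 (0,2):0^2=2 (1,1):1^1=0 -> mex({0, 2, 3}) = 1
G(5): splits (0,4):0^1=1 (1,3):1^3=2 (2,2):2^2=0 (0,3):0^3=3 (1,2):1^2=3 -> mex({0, 1, 2, 3}) = 4
G(6) = mex({0, 1, 2, 4}) = 3
G(7) = mex({0, 1, 3, 4, 5}) = 2
G(8) = mex({0, 2, 3, 5, 6}) = 1
G(9) = mex({0, 1, 2, 3, 6, 7}) = 4
G(10) = mex({0, 1, 3, 4, 5, 7}) = 2
G(11) = mex({0, 1, 2, 3, 4, 5}) = 6
G(12) = mex({0, 1, 2, 3, 5, 6, 7}) = 4
G(13) = mex({0, 2, 3, 4, 6, 7}) = 1
G(14) = mex({0, 1, 4, 5, 6, 7}) = 2
G(15) = mex({0, 1, 2, 3, 4, 5, 6}) = 7
G(16) = mex({0, 2, 3, 5, 6, 7}) = 1
G(17) = mex({0, 1, 2, 3, 5, 6, 7}) = 4
G(18) = mex({0, 1, 2, 4, 5, 6}) = 3
G(19) = mex({0, 1, 3, 4, 5, 7}) = 2
G(20) = mex({0, 2, 3, 4, 5, 6, 7}) = 1
G(21) = mex({0, 1, 2, 3, 5, 6, 7}) = 4
G(22) = mex({0, 1, 2, 3, 4, 5, 7}) = 6
G(23) = mex({0, 1, 2, 3, 4, 5, 6}) = 7
G(24) = mex({0, 1, 2, 3, 5, 6, 7}) = 4
G(25) = mex({0, 2, 3, 4, 6, 7}) = 1
G(26) = mex({0, 1, 3, 4, 5, 6, 7}) = 2
G(27) = mex({0, 1, 2, 3, 4, 5, 6, 7}) = 8
G(28) = mex({0, 1, 2, 3, 4, 6, 7, 8}) = 5
G(29) = mex({0, 1, 2, 3, 5, 6, 7, 8, 9}) = 4
G(30) = mex({0, 1, 2, 3, 4, 5, 6, 9, 10}) = 7
G(31) = mex({0, 1, 3, 4, 5, 7, 10, 11}) = 2
G(32) = mex({0, 2, 3, 4, 5, 6, 7, 9, 11}) = 1
G(33) = mex({0, 1, 2, 3, 4, 5, 6, 7, 9, 12}) = 8
G(34) = mex({0, 1, 2, 3, 4, 5, 7, 8, 11, 12}) = 6
G(35) = mex({0, 1, 2, 3, 4, 5, 6, 8, 9, 10, 11}) = 7
G(36) = mex({0, 1, 2, 3, 5, 6, 7, 9, 10}) = 4
G(37) = mex({0, 2, 3, 4, 6, 7, 9, 10, 11, 12}) = 1
G(38) = mex({0, 1, 3, 4, 5, 6, 7, 9, 10, 11, 12}) = 2
G(39) = mex({0, 1, 2, 4, 5, 6, 7, 9, 10, 12, 14}) = 3
G(40) = mex({0, 2, 3, 4, 6, 7, 11, 12, 14}) = 1
G(41) = mex({0, 1, 2, 3, 5, 6, 7, 9, 10, 11, 12}) = 4
G(42) = mex({0, 1, 2, 3, 4, 5, 6, 9, 10}) = 7
G(43) = mex({0, 1, 3, 4, 5, 7, 9, 10, 12, 15}) = 2
G(44) = mex({0, 2, 3, 4, 5, 6, 7, 9, 10, 12, 15}) = 1
G(45) = mex({0, 1, 2, 3, 4, 5, 6, 7, 9, 10, 12, 14}) = 8
G(46) = mex({0, 1, 3, 4, 5, 7, 8, 11, 12, 14}) = 2
G(47) = mex({0, 1, 2, 3, 4, 5, 6, 8, 9, 10, 11, 12}) = 7
G(48) = mex({0, 1, 2, 3, 5, 6, 7, 9, 10}) = 4
G(49) = mex({0, 2, 3, 4, 6, 7, 9, 10, 11, 12, 15}) = 1
G(50) = mex({0, 1, 4, 5, 6, 7, 9, 11, 12, 14, 15}) = 2
Therefore G(50) = 2.

2


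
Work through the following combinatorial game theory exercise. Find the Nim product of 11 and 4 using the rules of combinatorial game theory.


Nim multiplication is bilinear over XOR: (u XOR v) * w = (u*w) XOR (v*w).
So we split each operand into its bit components and XOR the pairwise Nim products.
11 = 1 + 2 + 8 (as XOR of powers of 2).
4 = 4 (as XOR of powers of 2).
Using the standard Nim-product table on single bits:
  2*2 = 3,   2*4 = 8,   2*8 = 12,
  4*4 = 6,   4*8 = 11,  8*8 = 13,
and  1*x = x (identity), k*l = l*k (commutative).
Pairwise Nim products:
  1 * 4 = 4
  2 * 4 = 8
  8 * 4 = 11
XOR them: 4 XOR 8 XOR 11 = 7.
Result: 11 * 4 = 7 (in Nim).

7
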